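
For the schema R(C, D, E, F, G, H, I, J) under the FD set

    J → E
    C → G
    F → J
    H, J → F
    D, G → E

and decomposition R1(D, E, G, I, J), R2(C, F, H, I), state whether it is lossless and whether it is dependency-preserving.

lossy and not dependency-preserving

Lossless test: (I)⁺ = {I}, which is a superkey of neither fragment — lossy.
Dependency preservation: the restricted closure of {C} across the fragments never reaches {G}, so C → G cannot be enforced without a join — not preserved.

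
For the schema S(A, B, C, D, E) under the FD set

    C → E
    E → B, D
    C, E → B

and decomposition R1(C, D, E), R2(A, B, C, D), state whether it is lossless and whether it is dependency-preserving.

lossless but not dependency-preserving

Lossless test: (C, D)⁺ = {B, C, D, E}, which contains all of one fragment — lossless.
Dependency preservation: the restricted closure of {E} across the fragments never reaches {B, D}, so E → B, D cannot be enforced without a join — not preserved.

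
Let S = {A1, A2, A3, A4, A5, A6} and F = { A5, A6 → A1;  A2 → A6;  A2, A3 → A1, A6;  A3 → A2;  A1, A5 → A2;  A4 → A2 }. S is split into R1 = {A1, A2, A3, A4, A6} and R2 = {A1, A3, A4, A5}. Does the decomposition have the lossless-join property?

Yes

Common attributes: R1 ∩ R2 = {A1, A3, A4}.
Closure of {A1, A3, A4}: A3 → A2 applies, adding A2; A2 → A6 applies, adding A6. So (A1, A3, A4)⁺ = {A1, A2, A3, A4, A6}.
This closure contains every attribute of R1, so R1 ∩ R2 → R1. The join is lossless.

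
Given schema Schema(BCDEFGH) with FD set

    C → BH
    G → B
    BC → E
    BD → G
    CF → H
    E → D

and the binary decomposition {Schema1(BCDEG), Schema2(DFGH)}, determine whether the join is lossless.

No

Common attributes: Schema1 ∩ Schema2 = {DG}.
Closure of {DG}: G → B applies, adding B. So (DG)⁺ = {BDG}.
The closure contains neither all of Schema1 = {BCDEG} nor all of Schema2 = {DFGH}, so the common attributes are not a superkey of either fragment. The join is lossy.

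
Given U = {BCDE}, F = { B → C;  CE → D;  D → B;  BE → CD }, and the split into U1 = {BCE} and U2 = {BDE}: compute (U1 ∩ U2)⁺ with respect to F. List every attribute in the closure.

BCDE

U1 ∩ U2 = {BE}.
B → C applies, adding C
CE → D applies, adding D
Closure: {BCDE}.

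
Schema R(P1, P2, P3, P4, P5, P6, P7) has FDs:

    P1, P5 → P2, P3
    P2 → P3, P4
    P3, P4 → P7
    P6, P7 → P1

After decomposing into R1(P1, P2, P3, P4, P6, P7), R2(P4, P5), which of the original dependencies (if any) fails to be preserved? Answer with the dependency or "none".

P1, P5 → P2, P3

Check P1, P5 → P2, P3: no single fragment contains all of {P1, P2, P3, P5}, and the restricted closure of {P1, P5} across the fragments never reaches {P2, P3}.
P2 → P3, P4 is preserved.
P3, P4 → P7 is preserved.
P6, P7 → P1 is preserved.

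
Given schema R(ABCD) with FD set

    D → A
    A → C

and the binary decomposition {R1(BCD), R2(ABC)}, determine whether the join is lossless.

Common attributes: R1 ∩ R2 = {BC}.
No dependency enlarges {BC}, so (BC)⁺ = {BC}.
The closure contains neither all of R1 = {BCD} nor all of R2 = {ABC}, so the common attributes are not a superkey of either fragment. The join is lossy.

No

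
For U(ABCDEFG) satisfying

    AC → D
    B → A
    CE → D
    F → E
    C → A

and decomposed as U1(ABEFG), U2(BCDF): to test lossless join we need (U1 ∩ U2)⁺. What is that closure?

U1 ∩ U2 = {BF}.
B → A applies, adding A
F → E applies, adding E
Closure: {ABEF}.

ABEF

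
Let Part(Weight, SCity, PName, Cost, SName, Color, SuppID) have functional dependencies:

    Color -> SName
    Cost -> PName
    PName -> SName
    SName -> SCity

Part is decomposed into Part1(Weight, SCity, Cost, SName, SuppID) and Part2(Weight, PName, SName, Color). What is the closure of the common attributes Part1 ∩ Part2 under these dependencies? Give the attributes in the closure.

Weight, SCity, SName

Part1 ∩ Part2 = {Weight, SName}.
SName → SCity applies, adding SCity
Closure: {Weight, SCity, SName}.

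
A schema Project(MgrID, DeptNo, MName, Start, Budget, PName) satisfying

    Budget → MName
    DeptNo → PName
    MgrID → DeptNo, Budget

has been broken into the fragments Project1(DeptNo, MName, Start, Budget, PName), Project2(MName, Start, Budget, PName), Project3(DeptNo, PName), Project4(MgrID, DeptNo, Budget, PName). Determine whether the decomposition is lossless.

Chase test. Columns are MgrID, DeptNo, MName, Start, Budget, PName; row i has aⱼ where attribute j ∈ Projecti, else bᵢⱼ.
Initial tableau (one row per fragment):
  row 1: b11 a2 a3 a4 a5 a6
  row 2: b21 b22 a3 a4 a5 a6
  row 3: b31 a2 b33 b34 b35 a6
  row 4: a1 a2 b43 b44 a5 a6
Rows 1 and 4 agree on Budget; apply Budget→MName and equate their MName entries.
No row becomes fully distinguished — the join is lossy.

No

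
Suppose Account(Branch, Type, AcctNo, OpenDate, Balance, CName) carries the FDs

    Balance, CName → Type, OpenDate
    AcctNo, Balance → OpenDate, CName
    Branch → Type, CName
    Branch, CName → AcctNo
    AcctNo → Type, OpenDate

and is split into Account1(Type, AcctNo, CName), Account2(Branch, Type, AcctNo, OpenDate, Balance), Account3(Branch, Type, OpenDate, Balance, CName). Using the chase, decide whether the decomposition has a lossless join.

Yes

Chase test. Columns are Branch, Type, AcctNo, OpenDate, Balance, CName; row i has aⱼ where attribute j ∈ Accounti, else bᵢⱼ.
Initial tableau (one row per fragment):
  row 1: b11 a2 a3 b14 b15 a6
  row 2: a1 a2 a3 a4 a5 b26
  row 3: a1 a2 b33 a4 a5 a6
Rows 2 and 3 agree on Branch; apply Branch→Type, CName and equate their Type, CName entries.
Rows 2 and 3 agree on Branch, CName; apply Branch, CName→AcctNo and equate their AcctNo entries.
Rows 1 and 2 agree on AcctNo; apply AcctNo→Type, OpenDate and equate their Type, OpenDate entries.
Row 2 is now all distinguished symbols — the join is lossless.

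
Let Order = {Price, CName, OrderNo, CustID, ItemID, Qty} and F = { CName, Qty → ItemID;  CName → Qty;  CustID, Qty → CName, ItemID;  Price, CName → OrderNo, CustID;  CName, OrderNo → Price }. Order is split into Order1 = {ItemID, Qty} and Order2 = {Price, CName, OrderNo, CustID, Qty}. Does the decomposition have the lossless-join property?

No

Common attributes: Order1 ∩ Order2 = {Qty}.
No dependency enlarges {Qty}, so (Qty)⁺ = {Qty}.
The closure contains neither all of Order1 = {ItemID, Qty} nor all of Order2 = {Price, CName, OrderNo, CustID, Qty}, so the common attributes are not a superkey of either fragment. The join is lossy.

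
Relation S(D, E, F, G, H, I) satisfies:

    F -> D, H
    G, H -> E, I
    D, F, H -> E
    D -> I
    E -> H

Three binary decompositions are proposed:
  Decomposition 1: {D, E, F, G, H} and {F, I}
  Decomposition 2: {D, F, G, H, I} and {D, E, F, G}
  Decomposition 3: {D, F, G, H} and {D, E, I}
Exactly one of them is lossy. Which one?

Decomposition 3

Decomposition 1: common = {F}, closure = {D, E, F, H, I} → lossless.
Decomposition 2: common = {D, F, G}, closure = {D, E, F, G, H, I} → lossless.
Decomposition 3: common = {D}, closure = {D, I} → lossy.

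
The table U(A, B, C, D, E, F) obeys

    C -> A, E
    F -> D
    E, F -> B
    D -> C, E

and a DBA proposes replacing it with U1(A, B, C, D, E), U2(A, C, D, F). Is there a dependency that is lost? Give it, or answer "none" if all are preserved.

E, F -> B

Check E, F → B: no single fragment contains all of {B, E, F}, and the restricted closure of {E, F} across the fragments never reaches {B}.
C → A, E is preserved.
F → D is preserved.
D → C, E is preserved.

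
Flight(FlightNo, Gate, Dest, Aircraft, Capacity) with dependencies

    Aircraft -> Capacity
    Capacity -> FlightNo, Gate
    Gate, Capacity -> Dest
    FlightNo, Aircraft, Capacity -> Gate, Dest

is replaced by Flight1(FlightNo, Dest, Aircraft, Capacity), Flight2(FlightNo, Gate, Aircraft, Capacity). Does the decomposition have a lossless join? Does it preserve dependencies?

Lossless test: (FlightNo, Aircraft, Capacity)⁺ = {FlightNo, Gate, Dest, Aircraft, Capacity}, which contains all of one fragment — lossless.
Dependency preservation: Gate, Capacity → Dest; FlightNo, Aircraft, Capacity → Gate, Dest are not contained in any single fragment, but the restricted closure of each left-hand side across the fragments still reaches the right-hand side; the remaining FDs each lie inside some fragment. All dependencies are preserved.

lossless and dependency-preserving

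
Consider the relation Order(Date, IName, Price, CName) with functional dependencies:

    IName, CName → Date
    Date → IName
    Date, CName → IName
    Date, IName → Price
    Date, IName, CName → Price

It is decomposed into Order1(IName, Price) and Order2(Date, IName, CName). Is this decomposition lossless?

Common attributes: Order1 ∩ Order2 = {IName}.
No dependency enlarges {IName}, so (IName)⁺ = {IName}.
The closure contains neither all of Order1 = {IName, Price} nor all of Order2 = {Date, IName, CName}, so the common attributes are not a superkey of either fragment. The join is lossy.

No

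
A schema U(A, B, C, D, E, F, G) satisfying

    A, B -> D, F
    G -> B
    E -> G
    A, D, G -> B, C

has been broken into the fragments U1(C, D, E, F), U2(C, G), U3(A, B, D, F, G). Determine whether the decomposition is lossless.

Chase test. Columns are A, B, C, D, E, F, G; row i has aⱼ where attribute j ∈ Ui, else bᵢⱼ.
Initial tableau (one row per fragment):
  row 1: b11 b12 a3 a4 a5 a6 b17
  row 2: b21 b22 a3 b24 b25 b26 a7
  row 3: a1 a2 b33 a4 b35 a6 a7
Rows 2 and 3 agree on G; apply G→B and equate their B entries.
No row becomes fully distinguished — the join is lossy.

No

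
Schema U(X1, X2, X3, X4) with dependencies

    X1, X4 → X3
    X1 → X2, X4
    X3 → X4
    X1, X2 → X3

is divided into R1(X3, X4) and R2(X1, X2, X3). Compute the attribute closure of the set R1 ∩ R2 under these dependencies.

R1 ∩ R2 = {X3}.
X3 → X4 applies, adding X4
Closure: {X3, X4}.

X3, X4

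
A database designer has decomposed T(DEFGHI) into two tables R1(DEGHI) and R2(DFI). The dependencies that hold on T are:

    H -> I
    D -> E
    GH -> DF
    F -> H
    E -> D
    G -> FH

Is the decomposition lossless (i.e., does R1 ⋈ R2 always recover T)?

No

Common attributes: R1 ∩ R2 = {DI}.
Closure of {DI}: D → E applies, adding E. So (DI)⁺ = {DEI}.
The closure contains neither all of R1 = {DEGHI} nor all of R2 = {DFI}, so the common attributes are not a superkey of either fragment. The join is lossy.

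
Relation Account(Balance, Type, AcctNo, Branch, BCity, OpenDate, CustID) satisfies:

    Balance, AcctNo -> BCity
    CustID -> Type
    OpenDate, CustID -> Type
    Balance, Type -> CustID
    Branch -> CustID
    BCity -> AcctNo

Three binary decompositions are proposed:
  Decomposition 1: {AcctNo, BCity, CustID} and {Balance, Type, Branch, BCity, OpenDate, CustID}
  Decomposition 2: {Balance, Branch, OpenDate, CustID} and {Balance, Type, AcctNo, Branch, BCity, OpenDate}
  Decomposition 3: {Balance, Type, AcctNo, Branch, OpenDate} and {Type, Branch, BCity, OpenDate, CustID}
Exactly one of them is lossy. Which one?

Decomposition 1: common = {BCity, CustID}, closure = {Type, AcctNo, BCity, CustID} → lossless.
Decomposition 2: common = {Balance, Branch, OpenDate}, closure = {Balance, Type, Branch, OpenDate, CustID} → lossless.
Decomposition 3: common = {Type, Branch, OpenDate}, closure = {Type, Branch, OpenDate, CustID} → lossy.

Decomposition 3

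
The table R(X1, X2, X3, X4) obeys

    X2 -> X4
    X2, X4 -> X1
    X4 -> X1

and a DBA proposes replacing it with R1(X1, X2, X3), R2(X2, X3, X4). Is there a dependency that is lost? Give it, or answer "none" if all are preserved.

X4 -> X1

Check X4 → X1: no single fragment contains all of {X1, X4}, and the restricted closure of {X4} across the fragments never reaches {X1}.
X2 → X4 is preserved.
X2, X4 → X1 is preserved.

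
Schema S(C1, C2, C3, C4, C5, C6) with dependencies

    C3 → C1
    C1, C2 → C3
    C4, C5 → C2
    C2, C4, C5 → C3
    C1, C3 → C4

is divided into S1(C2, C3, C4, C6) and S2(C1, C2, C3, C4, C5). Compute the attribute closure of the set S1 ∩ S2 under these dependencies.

C1, C2, C3, C4

S1 ∩ S2 = {C2, C3, C4}.
C3 → C1 applies, adding C1
Closure: {C1, C2, C3, C4}.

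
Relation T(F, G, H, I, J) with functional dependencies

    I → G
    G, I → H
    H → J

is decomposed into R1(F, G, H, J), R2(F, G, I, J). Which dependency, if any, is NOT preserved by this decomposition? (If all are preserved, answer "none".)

Check G, I → H: no single fragment contains all of {G, H, I}, and the restricted closure of {G, I} across the fragments never reaches {H}.
I → G is preserved.
H → J is preserved.

G, I → H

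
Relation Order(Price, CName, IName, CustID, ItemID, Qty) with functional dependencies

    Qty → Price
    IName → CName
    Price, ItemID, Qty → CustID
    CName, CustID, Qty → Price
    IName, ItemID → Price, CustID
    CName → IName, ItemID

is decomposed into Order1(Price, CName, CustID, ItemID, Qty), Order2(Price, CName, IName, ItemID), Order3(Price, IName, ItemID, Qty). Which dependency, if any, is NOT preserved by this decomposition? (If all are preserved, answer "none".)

none

Qty → Price lies within Order1.
IName → CName lies within Order2.
Price, ItemID, Qty → CustID lies within Order1.
CName, CustID, Qty → Price lies within Order1.
IName, ItemID → Price, CustID: restricted closure across fragments reaches Price, CustID.
CName → IName, ItemID lies within Order2.
Every dependency is enforceable on the fragments, so the decomposition is dependency-preserving.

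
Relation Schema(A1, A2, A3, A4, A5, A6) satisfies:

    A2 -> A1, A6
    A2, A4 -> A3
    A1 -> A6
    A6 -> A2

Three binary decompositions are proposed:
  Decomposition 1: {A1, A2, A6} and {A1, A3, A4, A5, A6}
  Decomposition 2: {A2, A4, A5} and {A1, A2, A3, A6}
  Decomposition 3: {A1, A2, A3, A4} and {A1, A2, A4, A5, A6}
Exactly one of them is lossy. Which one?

Decomposition 1: common = {A1, A6}, closure = {A1, A2, A6} → lossless.
Decomposition 2: common = {A2}, closure = {A1, A2, A6} → lossy.
Decomposition 3: common = {A1, A2, A4}, closure = {A1, A2, A3, A4, A6} → lossless.

Decomposition 2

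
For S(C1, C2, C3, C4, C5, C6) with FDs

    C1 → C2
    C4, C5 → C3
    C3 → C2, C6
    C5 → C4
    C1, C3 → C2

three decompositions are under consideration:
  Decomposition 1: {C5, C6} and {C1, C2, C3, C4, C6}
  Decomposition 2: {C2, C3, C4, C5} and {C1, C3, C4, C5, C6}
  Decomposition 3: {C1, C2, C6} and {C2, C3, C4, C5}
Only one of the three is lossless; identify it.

Decomposition 2

Decomposition 1: common = {C6}, closure = {C6} → lossy.
Decomposition 2: common = {C3, C4, C5}, closure = {C2, C3, C4, C5, C6} → lossless.
Decomposition 3: common = {C2}, closure = {C2} → lossy.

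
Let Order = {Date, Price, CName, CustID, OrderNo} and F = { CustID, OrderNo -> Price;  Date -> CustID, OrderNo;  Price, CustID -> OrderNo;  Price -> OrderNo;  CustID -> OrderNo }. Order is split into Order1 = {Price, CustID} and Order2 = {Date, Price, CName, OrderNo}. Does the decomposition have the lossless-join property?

No

Common attributes: Order1 ∩ Order2 = {Price}.
Closure of {Price}: Price → OrderNo applies, adding OrderNo. So (Price)⁺ = {Price, OrderNo}.
The closure contains neither all of Order1 = {Price, CustID} nor all of Order2 = {Date, Price, CName, OrderNo}, so the common attributes are not a superkey of either fragment. The join is lossy.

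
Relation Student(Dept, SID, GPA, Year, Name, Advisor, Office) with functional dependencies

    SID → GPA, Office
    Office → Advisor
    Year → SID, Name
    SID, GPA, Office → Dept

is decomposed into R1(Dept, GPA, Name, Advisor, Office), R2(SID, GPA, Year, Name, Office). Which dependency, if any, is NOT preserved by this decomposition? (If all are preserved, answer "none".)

SID, GPA, Office → Dept

Check SID, GPA, Office → Dept: no single fragment contains all of {Dept, SID, GPA, Office}, and the restricted closure of {SID, GPA, Office} across the fragments never reaches {Dept}.
SID → GPA, Office is preserved.
Office → Advisor is preserved.
Year → SID, Name is preserved.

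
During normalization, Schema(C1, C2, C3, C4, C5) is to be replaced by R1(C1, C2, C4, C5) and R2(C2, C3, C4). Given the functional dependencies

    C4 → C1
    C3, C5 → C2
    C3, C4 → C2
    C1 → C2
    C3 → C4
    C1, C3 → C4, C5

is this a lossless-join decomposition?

No

Common attributes: R1 ∩ R2 = {C2, C4}.
Closure of {C2, C4}: C4 → C1 applies, adding C1. So (C2, C4)⁺ = {C1, C2, C4}.
The closure contains neither all of R1 = {C1, C2, C4, C5} nor all of R2 = {C2, C3, C4}, so the common attributes are not a superkey of either fragment. The join is lossy.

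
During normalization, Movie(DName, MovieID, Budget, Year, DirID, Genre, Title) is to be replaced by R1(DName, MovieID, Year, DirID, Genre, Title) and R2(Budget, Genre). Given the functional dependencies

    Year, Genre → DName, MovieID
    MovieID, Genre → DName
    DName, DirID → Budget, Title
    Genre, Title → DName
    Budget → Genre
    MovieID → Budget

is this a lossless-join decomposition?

No

Common attributes: R1 ∩ R2 = {Genre}.
No dependency enlarges {Genre}, so (Genre)⁺ = {Genre}.
The closure contains neither all of R1 = {DName, MovieID, Year, DirID, Genre, Title} nor all of R2 = {Budget, Genre}, so the common attributes are not a superkey of either fragment. The join is lossy.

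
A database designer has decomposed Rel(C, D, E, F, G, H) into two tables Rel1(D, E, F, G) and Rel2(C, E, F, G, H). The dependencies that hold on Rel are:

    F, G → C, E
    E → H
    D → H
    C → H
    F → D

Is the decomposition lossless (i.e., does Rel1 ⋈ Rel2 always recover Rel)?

Common attributes: Rel1 ∩ Rel2 = {E, F, G}.
Closure of {E, F, G}: F, G → C, E applies, adding C; E → H applies, adding H; F → D applies, adding D. So (E, F, G)⁺ = {C, D, E, F, G, H}.
This closure contains every attribute of Rel1, so Rel1 ∩ Rel2 → Rel1. The join is lossless.

Yes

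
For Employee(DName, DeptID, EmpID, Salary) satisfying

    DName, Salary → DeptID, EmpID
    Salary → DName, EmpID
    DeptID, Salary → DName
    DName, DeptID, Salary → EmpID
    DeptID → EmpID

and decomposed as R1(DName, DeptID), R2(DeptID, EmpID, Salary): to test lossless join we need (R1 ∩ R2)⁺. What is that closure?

DeptID, EmpID

R1 ∩ R2 = {DeptID}.
DeptID → EmpID applies, adding EmpID
Closure: {DeptID, EmpID}.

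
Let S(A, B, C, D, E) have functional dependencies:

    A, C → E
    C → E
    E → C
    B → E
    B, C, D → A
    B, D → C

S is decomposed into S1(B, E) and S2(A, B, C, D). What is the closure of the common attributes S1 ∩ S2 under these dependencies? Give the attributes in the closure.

B, C, E

S1 ∩ S2 = {B}.
B → E applies, adding E
E → C applies, adding C
Closure: {B, C, E}.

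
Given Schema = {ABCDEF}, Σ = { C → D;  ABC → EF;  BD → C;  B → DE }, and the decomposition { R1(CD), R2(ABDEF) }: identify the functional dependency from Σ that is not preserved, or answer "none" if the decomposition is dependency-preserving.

BD → C

Check BD → C: no single fragment contains all of {BCD}, and the restricted closure of {BD} across the fragments never reaches {C}.
C → D is preserved.
ABC → EF is preserved.
B → DE is preserved.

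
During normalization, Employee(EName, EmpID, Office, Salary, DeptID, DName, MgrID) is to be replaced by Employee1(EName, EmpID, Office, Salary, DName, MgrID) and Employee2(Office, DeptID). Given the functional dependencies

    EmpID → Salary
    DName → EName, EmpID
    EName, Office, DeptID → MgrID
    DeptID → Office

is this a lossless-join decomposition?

Common attributes: Employee1 ∩ Employee2 = {Office}.
No dependency enlarges {Office}, so (Office)⁺ = {Office}.
The closure contains neither all of Employee1 = {EName, EmpID, Office, Salary, DName, MgrID} nor all of Employee2 = {Office, DeptID}, so the common attributes are not a superkey of either fragment. The join is lossy.

No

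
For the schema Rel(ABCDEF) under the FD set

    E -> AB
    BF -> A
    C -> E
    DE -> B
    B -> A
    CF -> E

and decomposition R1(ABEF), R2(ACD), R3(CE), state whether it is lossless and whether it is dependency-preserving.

lossy but dependency-preserving

Lossless test (chase): Rows 1 and 3 agree on E; apply E→AB and equate their AB entries. Rows 2 and 3 agree on C; apply C→E and equate their E entries. Rows 1 and 2 agree on E; apply E→AB and equate their AB entries. No row becomes fully distinguished — the join is lossy.
Dependency preservation: DE → B; CF → E are not contained in any single fragment, but the restricted closure of each left-hand side across the fragments still reaches the right-hand side; the remaining FDs each lie inside some fragment. All dependencies are preserved.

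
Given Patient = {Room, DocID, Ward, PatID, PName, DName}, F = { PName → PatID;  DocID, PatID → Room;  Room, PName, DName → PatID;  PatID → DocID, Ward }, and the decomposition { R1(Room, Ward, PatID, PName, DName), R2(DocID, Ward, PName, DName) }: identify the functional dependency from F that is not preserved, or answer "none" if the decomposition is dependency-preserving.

Check PatID → DocID, Ward: no single fragment contains all of {DocID, Ward, PatID}, and the restricted closure of {PatID} across the fragments never reaches {DocID, Ward}.
PName → PatID is preserved.
DocID, PatID → Room is preserved.
Room, PName, DName → PatID is preserved.

PatID → DocID, Ward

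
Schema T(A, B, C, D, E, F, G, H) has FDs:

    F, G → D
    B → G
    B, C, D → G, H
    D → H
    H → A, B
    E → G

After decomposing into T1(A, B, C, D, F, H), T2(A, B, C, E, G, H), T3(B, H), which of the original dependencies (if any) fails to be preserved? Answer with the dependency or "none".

Check F, G → D: no single fragment contains all of {D, F, G}, and the restricted closure of {F, G} across the fragments never reaches {D}.
B → G is preserved.
B, C, D → G, H is preserved.
D → H is preserved.
H → A, B is preserved.
E → G is preserved.

F, G → D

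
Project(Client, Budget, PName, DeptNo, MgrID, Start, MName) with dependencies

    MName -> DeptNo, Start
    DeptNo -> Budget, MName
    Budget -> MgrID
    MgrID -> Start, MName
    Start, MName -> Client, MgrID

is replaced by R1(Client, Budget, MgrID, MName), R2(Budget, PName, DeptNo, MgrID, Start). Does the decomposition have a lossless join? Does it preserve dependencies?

lossless and dependency-preserving

Lossless test: (Budget, MgrID)⁺ = {Client, Budget, DeptNo, MgrID, Start, MName}, which contains all of one fragment — lossless.
Dependency preservation: MName → DeptNo, Start; DeptNo → Budget, MName; MgrID → Start, MName; Start, MName → Client, MgrID are not contained in any single fragment, but the restricted closure of each left-hand side across the fragments still reaches the right-hand side; the remaining FDs each lie inside some fragment. All dependencies are preserved.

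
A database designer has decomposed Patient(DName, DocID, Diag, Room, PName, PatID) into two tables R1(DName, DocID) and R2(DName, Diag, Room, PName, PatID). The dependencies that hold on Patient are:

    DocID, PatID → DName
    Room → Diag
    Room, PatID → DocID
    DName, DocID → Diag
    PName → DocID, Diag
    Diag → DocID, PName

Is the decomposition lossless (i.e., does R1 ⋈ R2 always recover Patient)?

Common attributes: R1 ∩ R2 = {DName}.
No dependency enlarges {DName}, so (DName)⁺ = {DName}.
The closure contains neither all of R1 = {DName, DocID} nor all of R2 = {DName, Diag, Room, PName, PatID}, so the common attributes are not a superkey of either fragment. The join is lossy.

No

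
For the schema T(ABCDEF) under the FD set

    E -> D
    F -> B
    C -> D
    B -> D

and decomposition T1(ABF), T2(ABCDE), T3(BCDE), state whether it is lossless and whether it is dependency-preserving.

Lossless test (chase): Rows 1 and 2 agree on B; apply B→D and equate their D entries. No row becomes fully distinguished — the join is lossy.
Dependency preservation: every FD's attributes lie within a single fragment, so each can be enforced locally — preserved.

lossy but dependency-preserving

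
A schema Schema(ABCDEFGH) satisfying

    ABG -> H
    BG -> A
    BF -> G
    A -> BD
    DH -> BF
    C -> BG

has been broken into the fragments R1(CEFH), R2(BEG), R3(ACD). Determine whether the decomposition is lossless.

Chase test. Columns are ABCDEFGH; row i has aⱼ where attribute j ∈ Ri, else bᵢⱼ.
Initial tableau (one row per fragment):
  row 1: b11 b12 a3 b14 a5 a6 b17 a8
  row 2: b21 a2 b23 b24 a5 b26 a7 b28
  row 3: a1 b32 a3 a4 b35 b36 b37 b38
Rows 1 and 3 agree on C; apply C→BG and equate their BG entries.
Rows 1 and 3 agree on BG; apply BG→A and equate their A entries.
Rows 1 and 3 agree on A; apply A→BD and equate their BD entries.
Rows 1 and 3 agree on ABG; apply ABG→H and equate their H entries.
Rows 1 and 3 agree on DH; apply DH→BF and equate their BF entries.
No row becomes fully distinguished — the join is lossy.

No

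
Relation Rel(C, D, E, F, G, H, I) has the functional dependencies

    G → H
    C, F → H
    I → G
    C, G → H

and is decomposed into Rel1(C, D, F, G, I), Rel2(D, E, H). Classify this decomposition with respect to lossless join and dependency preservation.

Lossless test: (D)⁺ = {D}, which is a superkey of neither fragment — lossy.
Dependency preservation: the restricted closure of {G} across the fragments never reaches {H}, so G → H cannot be enforced without a join — not preserved.

lossy and not dependency-preserving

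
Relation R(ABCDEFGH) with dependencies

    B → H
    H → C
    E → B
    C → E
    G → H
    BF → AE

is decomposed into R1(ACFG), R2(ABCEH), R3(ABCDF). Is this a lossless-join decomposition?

No

Chase test. Columns are ABCDEFGH; row i has aⱼ where attribute j ∈ Ri, else bᵢⱼ.
Initial tableau (one row per fragment):
  row 1: a1 b12 a3 b14 b15 a6 a7 b18
  row 2: a1 a2 a3 b24 a5 b26 b27 a8
  row 3: a1 a2 a3 a4 b35 a6 b37 b38
Rows 2 and 3 agree on B; apply B→H and equate their H entries.
Rows 1 and 2 agree on C; apply C→E and equate their E entries.
Rows 1 and 3 agree on C; apply C→E and equate their E entries.
Rows 1 and 2 agree on E; apply E→B and equate their B entries.
Rows 1 and 2 agree on B; apply B→H and equate their H entries.
No row becomes fully distinguished — the join is lossy.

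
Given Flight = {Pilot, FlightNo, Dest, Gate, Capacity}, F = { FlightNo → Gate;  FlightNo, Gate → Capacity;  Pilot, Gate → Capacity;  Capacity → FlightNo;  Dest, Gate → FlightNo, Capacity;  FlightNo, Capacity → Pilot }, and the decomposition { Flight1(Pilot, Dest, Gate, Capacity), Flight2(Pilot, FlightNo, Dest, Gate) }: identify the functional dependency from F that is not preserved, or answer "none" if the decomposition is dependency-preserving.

none

FlightNo → Gate lies within Flight2.
FlightNo, Gate → Capacity: restricted closure across fragments reaches Capacity.
Pilot, Gate → Capacity lies within Flight1.
Capacity → FlightNo: restricted closure across fragments reaches FlightNo.
Dest, Gate → FlightNo, Capacity: restricted closure across fragments reaches FlightNo, Capacity.
FlightNo, Capacity → Pilot: restricted closure across fragments reaches Pilot.
Every dependency is enforceable on the fragments, so the decomposition is dependency-preserving.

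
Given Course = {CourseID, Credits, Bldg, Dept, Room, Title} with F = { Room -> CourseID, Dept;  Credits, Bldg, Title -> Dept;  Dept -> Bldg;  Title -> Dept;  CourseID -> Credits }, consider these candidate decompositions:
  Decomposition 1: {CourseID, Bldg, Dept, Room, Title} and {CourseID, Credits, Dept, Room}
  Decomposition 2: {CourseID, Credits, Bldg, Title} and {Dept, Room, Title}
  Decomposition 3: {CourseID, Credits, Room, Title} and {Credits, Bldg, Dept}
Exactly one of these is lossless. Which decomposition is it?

Decomposition 1: common = {CourseID, Dept, Room}, closure = {CourseID, Credits, Bldg, Dept, Room} → lossless.
Decomposition 2: common = {Title}, closure = {Bldg, Dept, Title} → lossy.
Decomposition 3: common = {Credits}, closure = {Credits} → lossy.

Decomposition 1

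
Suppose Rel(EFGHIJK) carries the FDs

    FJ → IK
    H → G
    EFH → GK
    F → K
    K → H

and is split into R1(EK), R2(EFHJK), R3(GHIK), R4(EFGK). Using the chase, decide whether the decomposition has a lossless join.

Chase test. Columns are EFGHIJK; row i has aⱼ where attribute j ∈ Ri, else bᵢⱼ.
Initial tableau (one row per fragment):
  row 1: a1 b12 b13 b14 b15 b16 a7
  row 2: a1 a2 b23 a4 b25 a6 a7
  row 3: b31 b32 a3 a4 a5 b36 a7
  row 4: a1 a2 a3 b44 b45 b46 a7
Rows 2 and 3 agree on H; apply H→G and equate their G entries.
Rows 1 and 2 agree on K; apply K→H and equate their H entries.
Rows 1 and 4 agree on K; apply K→H and equate their H entries.
Rows 1 and 2 agree on H; apply H→G and equate their G entries.
No row becomes fully distinguished — the join is lossy.

No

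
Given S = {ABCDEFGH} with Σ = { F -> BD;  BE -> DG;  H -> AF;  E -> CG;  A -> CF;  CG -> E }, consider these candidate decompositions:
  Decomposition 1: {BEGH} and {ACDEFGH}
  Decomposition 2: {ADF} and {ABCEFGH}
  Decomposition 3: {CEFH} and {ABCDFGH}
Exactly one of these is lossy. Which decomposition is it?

Decomposition 3

Decomposition 1: common = {EGH}, closure = {ABCDEFGH} → lossless.
Decomposition 2: common = {AF}, closure = {ABCDF} → lossless.
Decomposition 3: common = {CFH}, closure = {ABCDFH} → lossy.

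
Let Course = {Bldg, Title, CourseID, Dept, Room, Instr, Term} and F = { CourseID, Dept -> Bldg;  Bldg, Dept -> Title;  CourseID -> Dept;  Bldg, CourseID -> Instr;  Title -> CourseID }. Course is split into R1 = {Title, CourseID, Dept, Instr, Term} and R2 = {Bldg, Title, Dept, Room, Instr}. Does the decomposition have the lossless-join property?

Common attributes: R1 ∩ R2 = {Title, Dept, Instr}.
Closure of {Title, Dept, Instr}: Title → CourseID applies, adding CourseID; CourseID, Dept → Bldg applies, adding Bldg. So (Title, Dept, Instr)⁺ = {Bldg, Title, CourseID, Dept, Instr}.
The closure contains neither all of R1 = {Title, CourseID, Dept, Instr, Term} nor all of R2 = {Bldg, Title, Dept, Room, Instr}, so the common attributes are not a superkey of either fragment. The join is lossy.

No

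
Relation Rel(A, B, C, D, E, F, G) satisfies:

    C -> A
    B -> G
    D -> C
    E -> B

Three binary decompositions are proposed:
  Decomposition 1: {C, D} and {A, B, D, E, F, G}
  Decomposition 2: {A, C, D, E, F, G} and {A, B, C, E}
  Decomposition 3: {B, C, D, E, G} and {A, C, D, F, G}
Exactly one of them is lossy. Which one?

Decomposition 3

Decomposition 1: common = {D}, closure = {A, C, D} → lossless.
Decomposition 2: common = {A, C, E}, closure = {A, B, C, E, G} → lossless.
Decomposition 3: common = {C, D, G}, closure = {A, C, D, G} → lossy.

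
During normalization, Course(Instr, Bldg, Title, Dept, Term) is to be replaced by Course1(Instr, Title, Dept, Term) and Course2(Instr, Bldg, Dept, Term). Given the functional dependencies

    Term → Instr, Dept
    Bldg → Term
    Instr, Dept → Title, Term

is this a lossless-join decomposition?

Yes

Common attributes: Course1 ∩ Course2 = {Instr, Dept, Term}.
Closure of {Instr, Dept, Term}: Instr, Dept → Title, Term applies, adding Title. So (Instr, Dept, Term)⁺ = {Instr, Title, Dept, Term}.
This closure contains every attribute of Course1, so Course1 ∩ Course2 → Course1. The join is lossless.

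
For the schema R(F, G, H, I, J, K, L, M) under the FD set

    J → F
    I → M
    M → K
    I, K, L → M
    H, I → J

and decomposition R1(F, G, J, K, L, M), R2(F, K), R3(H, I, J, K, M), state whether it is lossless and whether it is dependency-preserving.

lossy but dependency-preserving

Lossless test (chase): Rows 1 and 3 agree on J; apply J→F and equate their F entries. No row becomes fully distinguished — the join is lossy.
Dependency preservation: I, K, L → M is not contained in any single fragment, but the restricted closure of its left-hand side across the fragments still reaches the right-hand side; the remaining FDs each lie inside some fragment. All dependencies are preserved.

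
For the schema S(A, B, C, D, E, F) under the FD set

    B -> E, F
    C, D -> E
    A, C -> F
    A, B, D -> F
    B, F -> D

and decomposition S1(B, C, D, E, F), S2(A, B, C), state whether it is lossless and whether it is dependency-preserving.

Lossless test: (B, C)⁺ = {B, C, D, E, F}, which contains all of one fragment — lossless.
Dependency preservation: the restricted closure of {A, C} across the fragments never reaches {F}, so A, C → F cannot be enforced without a join — not preserved.

lossless but not dependency-preserving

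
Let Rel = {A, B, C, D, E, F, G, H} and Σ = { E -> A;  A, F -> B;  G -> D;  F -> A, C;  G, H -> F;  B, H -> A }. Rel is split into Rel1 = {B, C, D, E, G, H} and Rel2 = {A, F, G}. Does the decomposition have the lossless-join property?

No

Common attributes: Rel1 ∩ Rel2 = {G}.
Closure of {G}: G → D applies, adding D. So (G)⁺ = {D, G}.
The closure contains neither all of Rel1 = {B, C, D, E, G, H} nor all of Rel2 = {A, F, G}, so the common attributes are not a superkey of either fragment. The join is lossy.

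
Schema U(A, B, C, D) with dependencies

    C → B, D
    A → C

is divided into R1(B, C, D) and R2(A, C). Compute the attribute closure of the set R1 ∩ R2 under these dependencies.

R1 ∩ R2 = {C}.
C → B, D applies, adding B, D
Closure: {B, C, D}.

B, C, D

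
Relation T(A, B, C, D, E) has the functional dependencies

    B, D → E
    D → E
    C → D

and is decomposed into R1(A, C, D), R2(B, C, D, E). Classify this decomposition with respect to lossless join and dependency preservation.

Lossless test: (C, D)⁺ = {C, D, E}, which is a superkey of neither fragment — lossy.
Dependency preservation: every FD's attributes lie within a single fragment, so each can be enforced locally — preserved.

lossy but dependency-preserving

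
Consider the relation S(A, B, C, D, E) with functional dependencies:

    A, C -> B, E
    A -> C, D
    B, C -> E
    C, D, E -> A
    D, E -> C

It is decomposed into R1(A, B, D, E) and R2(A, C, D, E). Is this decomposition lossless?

Common attributes: R1 ∩ R2 = {A, D, E}.
Closure of {A, D, E}: A → C, D applies, adding C; A, C → B, E applies, adding B. So (A, D, E)⁺ = {A, B, C, D, E}.
This closure contains every attribute of R1, so R1 ∩ R2 → R1. The join is lossless.

Yes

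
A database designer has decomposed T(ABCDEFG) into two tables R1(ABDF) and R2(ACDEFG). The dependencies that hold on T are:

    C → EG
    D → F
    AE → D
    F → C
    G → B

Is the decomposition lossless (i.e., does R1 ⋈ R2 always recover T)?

Common attributes: R1 ∩ R2 = {ADF}.
Closure of {ADF}: F → C applies, adding C; C → EG applies, adding EG; G → B applies, adding B. So (ADF)⁺ = {ABCDEFG}.
This closure contains every attribute of R1, so R1 ∩ R2 → R1. The join is lossless.

Yes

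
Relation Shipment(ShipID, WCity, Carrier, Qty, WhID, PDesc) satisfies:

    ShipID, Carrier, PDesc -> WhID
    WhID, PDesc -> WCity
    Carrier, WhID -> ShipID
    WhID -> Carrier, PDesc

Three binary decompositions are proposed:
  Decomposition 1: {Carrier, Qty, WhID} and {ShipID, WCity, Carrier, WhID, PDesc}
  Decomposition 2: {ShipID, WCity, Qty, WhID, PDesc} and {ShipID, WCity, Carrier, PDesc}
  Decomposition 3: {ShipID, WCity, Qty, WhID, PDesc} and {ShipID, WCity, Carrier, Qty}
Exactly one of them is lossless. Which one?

Decomposition 1: common = {Carrier, WhID}, closure = {ShipID, WCity, Carrier, WhID, PDesc} → lossless.
Decomposition 2: common = {ShipID, WCity, PDesc}, closure = {ShipID, WCity, PDesc} → lossy.
Decomposition 3: common = {ShipID, WCity, Qty}, closure = {ShipID, WCity, Qty} → lossy.

Decomposition 1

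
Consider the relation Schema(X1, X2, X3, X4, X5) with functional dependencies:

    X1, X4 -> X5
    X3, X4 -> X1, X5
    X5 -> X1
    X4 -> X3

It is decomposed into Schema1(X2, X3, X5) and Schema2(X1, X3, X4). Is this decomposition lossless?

No

Common attributes: Schema1 ∩ Schema2 = {X3}.
No dependency enlarges {X3}, so (X3)⁺ = {X3}.
The closure contains neither all of Schema1 = {X2, X3, X5} nor all of Schema2 = {X1, X3, X4}, so the common attributes are not a superkey of either fragment. The join is lossy.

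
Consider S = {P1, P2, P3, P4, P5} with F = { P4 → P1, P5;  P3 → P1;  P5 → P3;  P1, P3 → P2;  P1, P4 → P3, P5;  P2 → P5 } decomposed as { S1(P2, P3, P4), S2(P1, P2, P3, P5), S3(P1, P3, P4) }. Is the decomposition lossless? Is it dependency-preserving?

Lossless test (chase): Rows 1 and 3 agree on P4; apply P4→P1, P5 and equate their P1, P5 entries. Rows 1 and 3 agree on P1, P3; apply P1, P3→P2 and equate their P2 entries. Rows 1 and 2 agree on P2; apply P2→P5 and equate their P5 entries. Row 1 is now all distinguished symbols — the join is lossless.
Dependency preservation: P4 → P1, P5; P1, P4 → P3, P5 are not contained in any single fragment, but the restricted closure of each left-hand side across the fragments still reaches the right-hand side; the remaining FDs each lie inside some fragment. All dependencies are preserved.

lossless and dependency-preserving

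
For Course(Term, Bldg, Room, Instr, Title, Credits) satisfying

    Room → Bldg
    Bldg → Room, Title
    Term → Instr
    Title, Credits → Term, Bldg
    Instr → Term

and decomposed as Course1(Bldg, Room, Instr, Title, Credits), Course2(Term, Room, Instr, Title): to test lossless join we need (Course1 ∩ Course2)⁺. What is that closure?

Course1 ∩ Course2 = {Room, Instr, Title}.
Room → Bldg applies, adding Bldg
Instr → Term applies, adding Term
Closure: {Term, Bldg, Room, Instr, Title}.

Term, Bldg, Room, Instr, Title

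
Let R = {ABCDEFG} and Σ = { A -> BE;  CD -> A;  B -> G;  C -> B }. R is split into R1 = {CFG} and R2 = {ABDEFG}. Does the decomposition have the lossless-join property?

Common attributes: R1 ∩ R2 = {FG}.
No dependency enlarges {FG}, so (FG)⁺ = {FG}.
The closure contains neither all of R1 = {CFG} nor all of R2 = {ABDEFG}, so the common attributes are not a superkey of either fragment. The join is lossy.

No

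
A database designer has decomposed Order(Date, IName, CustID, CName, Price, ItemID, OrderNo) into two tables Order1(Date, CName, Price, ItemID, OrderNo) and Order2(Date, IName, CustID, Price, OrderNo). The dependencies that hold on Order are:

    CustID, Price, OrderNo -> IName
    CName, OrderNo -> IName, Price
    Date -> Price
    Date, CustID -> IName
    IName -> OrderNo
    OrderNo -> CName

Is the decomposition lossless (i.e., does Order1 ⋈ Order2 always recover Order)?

Common attributes: Order1 ∩ Order2 = {Date, Price, OrderNo}.
Closure of {Date, Price, OrderNo}: OrderNo → CName applies, adding CName; CName, OrderNo → IName, Price applies, adding IName. So (Date, Price, OrderNo)⁺ = {Date, IName, CName, Price, OrderNo}.
The closure contains neither all of Order1 = {Date, CName, Price, ItemID, OrderNo} nor all of Order2 = {Date, IName, CustID, Price, OrderNo}, so the common attributes are not a superkey of either fragment. The join is lossy.

No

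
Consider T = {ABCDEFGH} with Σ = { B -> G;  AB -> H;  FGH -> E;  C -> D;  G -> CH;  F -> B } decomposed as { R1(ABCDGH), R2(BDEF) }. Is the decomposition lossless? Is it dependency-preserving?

lossy but dependency-preserving

Lossless test: (BD)⁺ = {BCDGH}, which is a superkey of neither fragment — lossy.
Dependency preservation: FGH → E is not contained in any single fragment, but the restricted closure of its left-hand side across the fragments still reaches the right-hand side; the remaining FDs each lie inside some fragment. All dependencies are preserved.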